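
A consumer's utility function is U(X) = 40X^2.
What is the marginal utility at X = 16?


MU = dU/dX = 40*2*X^(2-1)
MU = 80*X^1
At X = 16:
MU = 80 * 16^1
MU = 80 * 16 = 1280

1280


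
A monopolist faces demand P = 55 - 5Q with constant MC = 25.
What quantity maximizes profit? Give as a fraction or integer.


TR = P*Q = (55 - 5Q)Q = 55Q - 5Q^2
MR = dTR/dQ = 55 - 10Q
Set MR = MC:
55 - 10Q = 25
30 = 10Q
Q* = 30/10 = 3

3


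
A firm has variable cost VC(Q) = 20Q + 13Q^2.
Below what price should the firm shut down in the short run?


AVC(Q) = VC(Q)/Q = 20 + 13Q
AVC is increasing in Q, so minimum AVC is at Q -> 0+.
Min AVC = 20
The firm should shut down if P < 20.

20


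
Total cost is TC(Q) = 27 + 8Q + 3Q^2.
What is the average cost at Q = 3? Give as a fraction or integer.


TC(3) = 27 + 8*3 + 3*3^2
TC(3) = 27 + 24 + 27 = 78
AC = TC/Q = 78/3 = 26

26


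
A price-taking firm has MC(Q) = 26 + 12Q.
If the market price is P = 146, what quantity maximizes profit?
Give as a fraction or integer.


In perfect competition, profit is maximized where P = MC.
146 = 26 + 12Q
120 = 12Q
Q* = 120/12 = 10

10


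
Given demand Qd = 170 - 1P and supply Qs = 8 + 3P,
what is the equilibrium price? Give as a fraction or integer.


At equilibrium, Qd = Qs.
170 - 1P = 8 + 3P
170 - 8 = 1P + 3P
162 = 4P
P* = 162/4 = 81/2

81/2


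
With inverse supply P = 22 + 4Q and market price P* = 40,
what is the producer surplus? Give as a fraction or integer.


Minimum supply price (at Q=0): P_min = 22
Quantity supplied at P* = 40:
Q* = (40 - 22)/4 = 9/2
PS = (1/2) * Q* * (P* - P_min)
PS = (1/2) * 9/2 * (40 - 22)
PS = (1/2) * 9/2 * 18 = 81/2

81/2


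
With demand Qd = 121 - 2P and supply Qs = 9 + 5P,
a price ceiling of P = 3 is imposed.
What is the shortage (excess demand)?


At P = 3:
Qd = 121 - 2*3 = 115
Qs = 9 + 5*3 = 24
Shortage = Qd - Qs = 115 - 24 = 91

91


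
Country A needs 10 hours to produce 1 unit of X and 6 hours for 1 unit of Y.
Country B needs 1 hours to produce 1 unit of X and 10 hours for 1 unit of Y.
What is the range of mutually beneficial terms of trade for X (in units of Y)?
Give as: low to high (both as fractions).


Opportunity cost of X for Country A = hours_X / hours_Y = 10/6 = 5/3 units of Y
Opportunity cost of X for Country B = hours_X / hours_Y = 1/10 = 1/10 units of Y
Terms of trade must be between the two opportunity costs.
Range: 1/10 to 5/3

1/10 to 5/3


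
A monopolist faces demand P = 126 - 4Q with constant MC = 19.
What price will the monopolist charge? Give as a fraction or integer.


MR = 126 - 8Q
Set MR = MC: 126 - 8Q = 19
Q* = 107/8
Substitute into demand:
P* = 126 - 4*107/8 = 145/2

145/2


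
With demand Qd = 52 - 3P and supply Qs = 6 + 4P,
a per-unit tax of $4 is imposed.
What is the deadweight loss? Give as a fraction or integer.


Pre-tax equilibrium quantity: Q* = 226/7
Post-tax equilibrium quantity: Q_tax = 178/7
Reduction in quantity: Q* - Q_tax = 48/7
DWL = (1/2) * tax * (Q* - Q_tax)
DWL = (1/2) * 4 * 48/7 = 96/7

96/7


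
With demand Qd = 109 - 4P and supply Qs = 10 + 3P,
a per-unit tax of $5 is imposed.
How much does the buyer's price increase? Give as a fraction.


With a per-unit tax, the buyer's price increase depends on relative slopes.
Supply slope: d = 3, Demand slope: b = 4
Buyer's price increase = d * tax / (b + d)
= 3 * 5 / (4 + 3)
= 15 / 7 = 15/7

15/7


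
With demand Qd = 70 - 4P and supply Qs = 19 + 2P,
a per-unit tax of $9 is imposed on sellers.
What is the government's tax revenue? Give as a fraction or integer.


With tax on sellers, new supply: Qs' = 19 + 2(P - 9)
= 1 + 2P
New equilibrium quantity:
Q_new = 24
Tax revenue = tax * Q_new = 9 * 24 = 216

216


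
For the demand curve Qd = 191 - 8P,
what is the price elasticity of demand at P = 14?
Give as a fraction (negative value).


dQ/dP = -8
At P = 14: Q = 191 - 8*14 = 79
E = (dQ/dP)(P/Q) = (-8)(14/79) = -112/79

-112/79


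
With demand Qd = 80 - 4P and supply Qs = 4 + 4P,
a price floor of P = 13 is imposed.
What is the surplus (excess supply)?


At P = 13:
Qd = 80 - 4*13 = 28
Qs = 4 + 4*13 = 56
Surplus = Qs - Qd = 56 - 28 = 28

28


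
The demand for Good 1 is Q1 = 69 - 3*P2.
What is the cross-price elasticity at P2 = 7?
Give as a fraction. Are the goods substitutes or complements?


dQ1/dP2 = -3
At P2 = 7: Q1 = 69 - 3*7 = 48
Exy = (dQ1/dP2)(P2/Q1) = -3 * 7 / 48 = -7/16
Since Exy < 0, the goods are complements.

-7/16 (complements)


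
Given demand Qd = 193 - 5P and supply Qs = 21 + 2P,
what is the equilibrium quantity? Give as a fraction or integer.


First find equilibrium price:
193 - 5P = 21 + 2P
P* = 172/7 = 172/7
Then substitute into demand:
Q* = 193 - 5 * 172/7 = 491/7

491/7


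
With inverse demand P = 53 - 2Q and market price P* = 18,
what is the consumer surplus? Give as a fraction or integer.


Maximum willingness to pay (at Q=0): P_max = 53
Quantity demanded at P* = 18:
Q* = (53 - 18)/2 = 35/2
CS = (1/2) * Q* * (P_max - P*)
CS = (1/2) * 35/2 * (53 - 18)
CS = (1/2) * 35/2 * 35 = 1225/4

1225/4


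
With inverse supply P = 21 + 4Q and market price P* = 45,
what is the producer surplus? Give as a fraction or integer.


Minimum supply price (at Q=0): P_min = 21
Quantity supplied at P* = 45:
Q* = (45 - 21)/4 = 6
PS = (1/2) * Q* * (P* - P_min)
PS = (1/2) * 6 * (45 - 21)
PS = (1/2) * 6 * 24 = 72

72


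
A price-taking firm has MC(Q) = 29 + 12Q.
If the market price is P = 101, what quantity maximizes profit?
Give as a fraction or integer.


In perfect competition, profit is maximized where P = MC.
101 = 29 + 12Q
72 = 12Q
Q* = 72/12 = 6

6


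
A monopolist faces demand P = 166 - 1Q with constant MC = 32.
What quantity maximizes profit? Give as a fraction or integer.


TR = P*Q = (166 - 1Q)Q = 166Q - 1Q^2
MR = dTR/dQ = 166 - 2Q
Set MR = MC:
166 - 2Q = 32
134 = 2Q
Q* = 134/2 = 67

67


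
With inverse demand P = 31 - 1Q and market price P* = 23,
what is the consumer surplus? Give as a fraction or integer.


Maximum willingness to pay (at Q=0): P_max = 31
Quantity demanded at P* = 23:
Q* = (31 - 23)/1 = 8
CS = (1/2) * Q* * (P_max - P*)
CS = (1/2) * 8 * (31 - 23)
CS = (1/2) * 8 * 8 = 32

32


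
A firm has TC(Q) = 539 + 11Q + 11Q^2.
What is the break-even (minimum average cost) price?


AC(Q) = 539/Q + 11 + 11Q
To minimize: dAC/dQ = -539/Q^2 + 11 = 0
Q^2 = 539/11 = 49
Q* = 7
Min AC = 539/7 + 11 + 11*7
Min AC = 77 + 11 + 77 = 165

165


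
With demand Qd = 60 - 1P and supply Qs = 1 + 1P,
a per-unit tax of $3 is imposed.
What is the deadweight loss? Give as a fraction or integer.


Pre-tax equilibrium quantity: Q* = 61/2
Post-tax equilibrium quantity: Q_tax = 29
Reduction in quantity: Q* - Q_tax = 3/2
DWL = (1/2) * tax * (Q* - Q_tax)
DWL = (1/2) * 3 * 3/2 = 9/4

9/4


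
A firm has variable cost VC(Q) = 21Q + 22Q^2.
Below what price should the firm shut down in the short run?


AVC(Q) = VC(Q)/Q = 21 + 22Q
AVC is increasing in Q, so minimum AVC is at Q -> 0+.
Min AVC = 21
The firm should shut down if P < 21.

21


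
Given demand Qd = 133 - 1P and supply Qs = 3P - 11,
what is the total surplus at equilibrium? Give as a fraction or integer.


Find equilibrium: 133 - 1P = 3P - 11
133 + 11 = 4P
P* = 144/4 = 36
Q* = 3*36 - 11 = 97
Inverse demand: P = 133 - Q/1, so P_max = 133
Inverse supply: P = 11/3 + Q/3, so P_min = 11/3
CS = (1/2) * 97 * (133 - 36) = 9409/2
PS = (1/2) * 97 * (36 - 11/3) = 9409/6
TS = CS + PS = 9409/2 + 9409/6 = 18818/3

18818/3


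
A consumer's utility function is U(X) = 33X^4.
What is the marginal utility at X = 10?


MU = dU/dX = 33*4*X^(4-1)
MU = 132*X^3
At X = 10:
MU = 132 * 10^3
MU = 132 * 1000 = 132000

132000


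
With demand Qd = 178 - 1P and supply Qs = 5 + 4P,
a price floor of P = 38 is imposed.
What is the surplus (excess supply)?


At P = 38:
Qd = 178 - 1*38 = 140
Qs = 5 + 4*38 = 157
Surplus = Qs - Qd = 157 - 140 = 17

17


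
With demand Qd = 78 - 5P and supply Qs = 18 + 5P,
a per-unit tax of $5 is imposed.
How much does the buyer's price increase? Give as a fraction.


With a per-unit tax, the buyer's price increase depends on relative slopes.
Supply slope: d = 5, Demand slope: b = 5
Buyer's price increase = d * tax / (b + d)
= 5 * 5 / (5 + 5)
= 25 / 10 = 5/2

5/2


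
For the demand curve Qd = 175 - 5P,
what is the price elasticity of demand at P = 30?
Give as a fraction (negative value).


dQ/dP = -5
At P = 30: Q = 175 - 5*30 = 25
E = (dQ/dP)(P/Q) = (-5)(30/25) = -6

-6


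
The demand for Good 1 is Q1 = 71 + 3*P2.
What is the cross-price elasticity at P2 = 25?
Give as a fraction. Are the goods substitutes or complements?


dQ1/dP2 = 3
At P2 = 25: Q1 = 71 + 3*25 = 146
Exy = (dQ1/dP2)(P2/Q1) = 3 * 25 / 146 = 75/146
Since Exy > 0, the goods are substitutes.

75/146 (substitutes)


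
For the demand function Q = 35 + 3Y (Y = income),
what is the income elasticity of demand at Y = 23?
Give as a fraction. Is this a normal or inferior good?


dQ/dY = 3
At Y = 23: Q = 35 + 3*23 = 104
Ey = (dQ/dY)(Y/Q) = 3 * 23 / 104 = 69/104
Since Ey > 0, this is a normal good.

69/104 (normal good)


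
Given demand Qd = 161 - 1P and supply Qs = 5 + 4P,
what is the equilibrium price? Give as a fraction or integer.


At equilibrium, Qd = Qs.
161 - 1P = 5 + 4P
161 - 5 = 1P + 4P
156 = 5P
P* = 156/5 = 156/5

156/5


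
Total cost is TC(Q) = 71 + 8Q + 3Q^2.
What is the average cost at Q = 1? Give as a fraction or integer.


TC(1) = 71 + 8*1 + 3*1^2
TC(1) = 71 + 8 + 3 = 82
AC = TC/Q = 82/1 = 82

82


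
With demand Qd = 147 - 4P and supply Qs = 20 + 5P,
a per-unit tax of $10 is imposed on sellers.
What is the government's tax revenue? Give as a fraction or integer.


With tax on sellers, new supply: Qs' = 20 + 5(P - 10)
= 5P - 30
New equilibrium quantity:
Q_new = 205/3
Tax revenue = tax * Q_new = 10 * 205/3 = 2050/3

2050/3


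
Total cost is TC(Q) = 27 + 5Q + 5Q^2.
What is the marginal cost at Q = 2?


MC = dTC/dQ = 5 + 2*5*Q
At Q = 2:
MC = 5 + 10*2
MC = 5 + 20 = 25

25


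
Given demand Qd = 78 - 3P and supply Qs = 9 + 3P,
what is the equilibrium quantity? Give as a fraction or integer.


First find equilibrium price:
78 - 3P = 9 + 3P
P* = 69/6 = 23/2
Then substitute into demand:
Q* = 78 - 3 * 23/2 = 87/2

87/2


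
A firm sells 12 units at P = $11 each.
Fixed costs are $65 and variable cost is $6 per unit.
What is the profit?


Total Revenue = P * Q = 11 * 12 = $132
Total Cost = FC + VC*Q = 65 + 6*12 = $137
Profit = TR - TC = 132 - 137 = $-5

$-5


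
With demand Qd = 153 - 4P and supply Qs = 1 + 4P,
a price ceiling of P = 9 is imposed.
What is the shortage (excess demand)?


At P = 9:
Qd = 153 - 4*9 = 117
Qs = 1 + 4*9 = 37
Shortage = Qd - Qs = 117 - 37 = 80

80


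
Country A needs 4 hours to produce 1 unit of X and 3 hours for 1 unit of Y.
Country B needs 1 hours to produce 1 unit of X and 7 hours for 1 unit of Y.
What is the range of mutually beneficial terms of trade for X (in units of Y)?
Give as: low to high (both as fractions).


Opportunity cost of X for Country A = hours_X / hours_Y = 4/3 = 4/3 units of Y
Opportunity cost of X for Country B = hours_X / hours_Y = 1/7 = 1/7 units of Y
Terms of trade must be between the two opportunity costs.
Range: 1/7 to 4/3

1/7 to 4/3


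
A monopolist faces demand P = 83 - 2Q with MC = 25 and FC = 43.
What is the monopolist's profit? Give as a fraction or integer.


MR = MC: 83 - 4Q = 25
Q* = 29/2
P* = 83 - 2*29/2 = 54
Profit = (P* - MC)*Q* - FC
= (54 - 25)*29/2 - 43
= 29*29/2 - 43
= 841/2 - 43 = 755/2

755/2


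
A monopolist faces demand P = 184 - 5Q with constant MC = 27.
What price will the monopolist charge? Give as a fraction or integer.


MR = 184 - 10Q
Set MR = MC: 184 - 10Q = 27
Q* = 157/10
Substitute into demand:
P* = 184 - 5*157/10 = 211/2

211/2


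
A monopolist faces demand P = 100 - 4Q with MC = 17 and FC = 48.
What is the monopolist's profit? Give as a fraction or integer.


MR = MC: 100 - 8Q = 17
Q* = 83/8
P* = 100 - 4*83/8 = 117/2
Profit = (P* - MC)*Q* - FC
= (117/2 - 17)*83/8 - 48
= 83/2*83/8 - 48
= 6889/16 - 48 = 6121/16

6121/16


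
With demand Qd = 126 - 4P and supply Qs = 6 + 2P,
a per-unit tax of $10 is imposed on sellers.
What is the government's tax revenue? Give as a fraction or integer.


With tax on sellers, new supply: Qs' = 6 + 2(P - 10)
= 2P - 14
New equilibrium quantity:
Q_new = 98/3
Tax revenue = tax * Q_new = 10 * 98/3 = 980/3

980/3


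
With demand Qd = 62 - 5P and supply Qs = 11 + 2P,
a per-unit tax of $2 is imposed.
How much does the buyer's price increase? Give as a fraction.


With a per-unit tax, the buyer's price increase depends on relative slopes.
Supply slope: d = 2, Demand slope: b = 5
Buyer's price increase = d * tax / (b + d)
= 2 * 2 / (5 + 2)
= 4 / 7 = 4/7

4/7


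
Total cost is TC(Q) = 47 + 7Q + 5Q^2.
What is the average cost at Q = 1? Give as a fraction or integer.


TC(1) = 47 + 7*1 + 5*1^2
TC(1) = 47 + 7 + 5 = 59
AC = TC/Q = 59/1 = 59

59


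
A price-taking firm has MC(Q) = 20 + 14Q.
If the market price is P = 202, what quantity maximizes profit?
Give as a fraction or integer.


In perfect competition, profit is maximized where P = MC.
202 = 20 + 14Q
182 = 14Q
Q* = 182/14 = 13

13


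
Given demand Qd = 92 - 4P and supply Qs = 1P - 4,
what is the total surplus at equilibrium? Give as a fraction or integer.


Find equilibrium: 92 - 4P = 1P - 4
92 + 4 = 5P
P* = 96/5 = 96/5
Q* = 1*96/5 - 4 = 76/5
Inverse demand: P = 23 - Q/4, so P_max = 23
Inverse supply: P = 4 + Q/1, so P_min = 4
CS = (1/2) * 76/5 * (23 - 96/5) = 722/25
PS = (1/2) * 76/5 * (96/5 - 4) = 2888/25
TS = CS + PS = 722/25 + 2888/25 = 722/5

722/5


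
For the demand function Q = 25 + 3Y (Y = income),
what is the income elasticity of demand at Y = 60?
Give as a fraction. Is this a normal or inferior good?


dQ/dY = 3
At Y = 60: Q = 25 + 3*60 = 205
Ey = (dQ/dY)(Y/Q) = 3 * 60 / 205 = 36/41
Since Ey > 0, this is a normal good.

36/41 (normal good)


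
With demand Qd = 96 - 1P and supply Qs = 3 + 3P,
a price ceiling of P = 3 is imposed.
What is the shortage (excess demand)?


At P = 3:
Qd = 96 - 1*3 = 93
Qs = 3 + 3*3 = 12
Shortage = Qd - Qs = 93 - 12 = 81

81


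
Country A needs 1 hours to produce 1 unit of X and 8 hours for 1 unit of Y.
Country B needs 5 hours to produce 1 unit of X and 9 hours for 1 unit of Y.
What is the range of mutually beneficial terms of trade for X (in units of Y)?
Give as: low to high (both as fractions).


Opportunity cost of X for Country A = hours_X / hours_Y = 1/8 = 1/8 units of Y
Opportunity cost of X for Country B = hours_X / hours_Y = 5/9 = 5/9 units of Y
Terms of trade must be between the two opportunity costs.
Range: 1/8 to 5/9

1/8 to 5/9


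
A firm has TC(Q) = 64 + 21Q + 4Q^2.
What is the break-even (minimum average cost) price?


AC(Q) = 64/Q + 21 + 4Q
To minimize: dAC/dQ = -64/Q^2 + 4 = 0
Q^2 = 64/4 = 16
Q* = 4
Min AC = 64/4 + 21 + 4*4
Min AC = 16 + 21 + 16 = 53

53


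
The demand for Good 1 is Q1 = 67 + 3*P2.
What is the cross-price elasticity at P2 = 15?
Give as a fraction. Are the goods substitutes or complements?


dQ1/dP2 = 3
At P2 = 15: Q1 = 67 + 3*15 = 112
Exy = (dQ1/dP2)(P2/Q1) = 3 * 15 / 112 = 45/112
Since Exy > 0, the goods are substitutes.

45/112 (substitutes)


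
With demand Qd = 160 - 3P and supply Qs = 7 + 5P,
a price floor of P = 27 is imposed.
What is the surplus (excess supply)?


At P = 27:
Qd = 160 - 3*27 = 79
Qs = 7 + 5*27 = 142
Surplus = Qs - Qd = 142 - 79 = 63

63


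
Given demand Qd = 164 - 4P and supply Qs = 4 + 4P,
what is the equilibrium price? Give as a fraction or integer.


At equilibrium, Qd = Qs.
164 - 4P = 4 + 4P
164 - 4 = 4P + 4P
160 = 8P
P* = 160/8 = 20

20


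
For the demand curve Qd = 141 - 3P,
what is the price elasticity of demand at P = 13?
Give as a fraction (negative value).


dQ/dP = -3
At P = 13: Q = 141 - 3*13 = 102
E = (dQ/dP)(P/Q) = (-3)(13/102) = -13/34

-13/34


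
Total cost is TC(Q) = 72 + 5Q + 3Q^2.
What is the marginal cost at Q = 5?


MC = dTC/dQ = 5 + 2*3*Q
At Q = 5:
MC = 5 + 6*5
MC = 5 + 30 = 35

35


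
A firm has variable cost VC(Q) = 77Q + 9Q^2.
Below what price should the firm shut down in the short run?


AVC(Q) = VC(Q)/Q = 77 + 9Q
AVC is increasing in Q, so minimum AVC is at Q -> 0+.
Min AVC = 77
The firm should shut down if P < 77.

77


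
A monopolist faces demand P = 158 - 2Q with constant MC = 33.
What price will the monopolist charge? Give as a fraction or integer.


MR = 158 - 4Q
Set MR = MC: 158 - 4Q = 33
Q* = 125/4
Substitute into demand:
P* = 158 - 2*125/4 = 191/2

191/2


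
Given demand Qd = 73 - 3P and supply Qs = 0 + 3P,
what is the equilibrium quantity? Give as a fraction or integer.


First find equilibrium price:
73 - 3P = 0 + 3P
P* = 73/6 = 73/6
Then substitute into demand:
Q* = 73 - 3 * 73/6 = 73/2

73/2


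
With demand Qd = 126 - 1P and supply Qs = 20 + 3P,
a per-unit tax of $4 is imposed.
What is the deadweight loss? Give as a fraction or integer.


Pre-tax equilibrium quantity: Q* = 199/2
Post-tax equilibrium quantity: Q_tax = 193/2
Reduction in quantity: Q* - Q_tax = 3
DWL = (1/2) * tax * (Q* - Q_tax)
DWL = (1/2) * 4 * 3 = 6

6


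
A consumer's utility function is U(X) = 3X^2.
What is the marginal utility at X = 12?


MU = dU/dX = 3*2*X^(2-1)
MU = 6*X^1
At X = 12:
MU = 6 * 12^1
MU = 6 * 12 = 72

72


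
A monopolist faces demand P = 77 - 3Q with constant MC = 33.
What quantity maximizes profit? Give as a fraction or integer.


TR = P*Q = (77 - 3Q)Q = 77Q - 3Q^2
MR = dTR/dQ = 77 - 6Q
Set MR = MC:
77 - 6Q = 33
44 = 6Q
Q* = 44/6 = 22/3

22/3


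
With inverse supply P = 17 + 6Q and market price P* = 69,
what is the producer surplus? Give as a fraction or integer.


Minimum supply price (at Q=0): P_min = 17
Quantity supplied at P* = 69:
Q* = (69 - 17)/6 = 26/3
PS = (1/2) * Q* * (P* - P_min)
PS = (1/2) * 26/3 * (69 - 17)
PS = (1/2) * 26/3 * 52 = 676/3

676/3


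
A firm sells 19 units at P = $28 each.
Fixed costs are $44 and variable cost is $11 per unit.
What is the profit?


Total Revenue = P * Q = 28 * 19 = $532
Total Cost = FC + VC*Q = 44 + 11*19 = $253
Profit = TR - TC = 532 - 253 = $279

$279


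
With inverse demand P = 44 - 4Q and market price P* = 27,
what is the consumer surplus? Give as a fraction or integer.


Maximum willingness to pay (at Q=0): P_max = 44
Quantity demanded at P* = 27:
Q* = (44 - 27)/4 = 17/4
CS = (1/2) * Q* * (P_max - P*)
CS = (1/2) * 17/4 * (44 - 27)
CS = (1/2) * 17/4 * 17 = 289/8

289/8


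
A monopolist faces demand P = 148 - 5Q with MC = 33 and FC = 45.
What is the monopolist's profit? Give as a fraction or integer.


MR = MC: 148 - 10Q = 33
Q* = 23/2
P* = 148 - 5*23/2 = 181/2
Profit = (P* - MC)*Q* - FC
= (181/2 - 33)*23/2 - 45
= 115/2*23/2 - 45
= 2645/4 - 45 = 2465/4

2465/4


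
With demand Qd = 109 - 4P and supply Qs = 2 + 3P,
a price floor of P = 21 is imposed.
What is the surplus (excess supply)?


At P = 21:
Qd = 109 - 4*21 = 25
Qs = 2 + 3*21 = 65
Surplus = Qs - Qd = 65 - 25 = 40

40


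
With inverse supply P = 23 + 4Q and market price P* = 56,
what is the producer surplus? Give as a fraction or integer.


Minimum supply price (at Q=0): P_min = 23
Quantity supplied at P* = 56:
Q* = (56 - 23)/4 = 33/4
PS = (1/2) * Q* * (P* - P_min)
PS = (1/2) * 33/4 * (56 - 23)
PS = (1/2) * 33/4 * 33 = 1089/8

1089/8


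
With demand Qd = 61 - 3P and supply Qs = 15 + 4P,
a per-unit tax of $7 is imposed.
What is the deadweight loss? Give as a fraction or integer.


Pre-tax equilibrium quantity: Q* = 289/7
Post-tax equilibrium quantity: Q_tax = 205/7
Reduction in quantity: Q* - Q_tax = 12
DWL = (1/2) * tax * (Q* - Q_tax)
DWL = (1/2) * 7 * 12 = 42

42


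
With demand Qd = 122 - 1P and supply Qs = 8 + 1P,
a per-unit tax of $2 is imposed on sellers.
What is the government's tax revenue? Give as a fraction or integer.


With tax on sellers, new supply: Qs' = 8 + 1(P - 2)
= 6 + 1P
New equilibrium quantity:
Q_new = 64
Tax revenue = tax * Q_new = 2 * 64 = 128

128


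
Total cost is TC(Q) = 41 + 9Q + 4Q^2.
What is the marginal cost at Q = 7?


MC = dTC/dQ = 9 + 2*4*Q
At Q = 7:
MC = 9 + 8*7
MC = 9 + 56 = 65

65


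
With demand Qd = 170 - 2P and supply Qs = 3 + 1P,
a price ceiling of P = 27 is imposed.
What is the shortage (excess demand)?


At P = 27:
Qd = 170 - 2*27 = 116
Qs = 3 + 1*27 = 30
Shortage = Qd - Qs = 116 - 30 = 86

86


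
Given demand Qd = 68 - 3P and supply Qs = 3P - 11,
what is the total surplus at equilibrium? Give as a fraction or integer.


Find equilibrium: 68 - 3P = 3P - 11
68 + 11 = 6P
P* = 79/6 = 79/6
Q* = 3*79/6 - 11 = 57/2
Inverse demand: P = 68/3 - Q/3, so P_max = 68/3
Inverse supply: P = 11/3 + Q/3, so P_min = 11/3
CS = (1/2) * 57/2 * (68/3 - 79/6) = 1083/8
PS = (1/2) * 57/2 * (79/6 - 11/3) = 1083/8
TS = CS + PS = 1083/8 + 1083/8 = 1083/4

1083/4


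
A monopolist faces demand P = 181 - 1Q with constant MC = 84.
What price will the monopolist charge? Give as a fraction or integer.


MR = 181 - 2Q
Set MR = MC: 181 - 2Q = 84
Q* = 97/2
Substitute into demand:
P* = 181 - 1*97/2 = 265/2

265/2


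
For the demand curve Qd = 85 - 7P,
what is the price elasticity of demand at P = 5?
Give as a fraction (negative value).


dQ/dP = -7
At P = 5: Q = 85 - 7*5 = 50
E = (dQ/dP)(P/Q) = (-7)(5/50) = -7/10

-7/10


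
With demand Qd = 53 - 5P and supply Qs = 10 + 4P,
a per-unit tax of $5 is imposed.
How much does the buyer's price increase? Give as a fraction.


With a per-unit tax, the buyer's price increase depends on relative slopes.
Supply slope: d = 4, Demand slope: b = 5
Buyer's price increase = d * tax / (b + d)
= 4 * 5 / (5 + 4)
= 20 / 9 = 20/9

20/9


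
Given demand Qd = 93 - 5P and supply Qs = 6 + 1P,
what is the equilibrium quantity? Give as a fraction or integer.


First find equilibrium price:
93 - 5P = 6 + 1P
P* = 87/6 = 29/2
Then substitute into demand:
Q* = 93 - 5 * 29/2 = 41/2

41/2


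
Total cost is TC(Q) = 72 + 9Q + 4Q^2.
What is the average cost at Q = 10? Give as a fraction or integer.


TC(10) = 72 + 9*10 + 4*10^2
TC(10) = 72 + 90 + 400 = 562
AC = TC/Q = 562/10 = 281/5

281/5


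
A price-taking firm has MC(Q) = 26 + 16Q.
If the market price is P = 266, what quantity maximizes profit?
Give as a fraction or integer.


In perfect competition, profit is maximized where P = MC.
266 = 26 + 16Q
240 = 16Q
Q* = 240/16 = 15

15


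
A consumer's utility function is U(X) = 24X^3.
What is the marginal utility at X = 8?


MU = dU/dX = 24*3*X^(3-1)
MU = 72*X^2
At X = 8:
MU = 72 * 8^2
MU = 72 * 64 = 4608

4608


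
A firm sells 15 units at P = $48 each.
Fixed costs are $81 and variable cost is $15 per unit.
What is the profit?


Total Revenue = P * Q = 48 * 15 = $720
Total Cost = FC + VC*Q = 81 + 15*15 = $306
Profit = TR - TC = 720 - 306 = $414

$414


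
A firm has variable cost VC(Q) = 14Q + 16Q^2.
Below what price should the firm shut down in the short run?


AVC(Q) = VC(Q)/Q = 14 + 16Q
AVC is increasing in Q, so minimum AVC is at Q -> 0+.
Min AVC = 14
The firm should shut down if P < 14.

14


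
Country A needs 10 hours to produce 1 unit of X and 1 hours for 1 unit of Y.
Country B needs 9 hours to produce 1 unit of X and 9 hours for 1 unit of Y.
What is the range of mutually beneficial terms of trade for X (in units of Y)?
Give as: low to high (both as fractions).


Opportunity cost of X for Country A = hours_X / hours_Y = 10/1 = 10 units of Y
Opportunity cost of X for Country B = hours_X / hours_Y = 9/9 = 1 units of Y
Terms of trade must be between the two opportunity costs.
Range: 1 to 10

1 to 10


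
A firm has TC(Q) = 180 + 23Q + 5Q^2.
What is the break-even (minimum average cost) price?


AC(Q) = 180/Q + 23 + 5Q
To minimize: dAC/dQ = -180/Q^2 + 5 = 0
Q^2 = 180/5 = 36
Q* = 6
Min AC = 180/6 + 23 + 5*6
Min AC = 30 + 23 + 30 = 83

83


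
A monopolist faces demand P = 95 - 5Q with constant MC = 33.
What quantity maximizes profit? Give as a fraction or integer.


TR = P*Q = (95 - 5Q)Q = 95Q - 5Q^2
MR = dTR/dQ = 95 - 10Q
Set MR = MC:
95 - 10Q = 33
62 = 10Q
Q* = 62/10 = 31/5

31/5


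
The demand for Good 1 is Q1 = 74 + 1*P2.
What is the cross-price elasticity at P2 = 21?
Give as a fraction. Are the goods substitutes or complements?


dQ1/dP2 = 1
At P2 = 21: Q1 = 74 + 1*21 = 95
Exy = (dQ1/dP2)(P2/Q1) = 1 * 21 / 95 = 21/95
Since Exy > 0, the goods are substitutes.

21/95 (substitutes)


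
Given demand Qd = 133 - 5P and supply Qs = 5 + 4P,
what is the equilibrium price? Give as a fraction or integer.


At equilibrium, Qd = Qs.
133 - 5P = 5 + 4P
133 - 5 = 5P + 4P
128 = 9P
P* = 128/9 = 128/9

128/9


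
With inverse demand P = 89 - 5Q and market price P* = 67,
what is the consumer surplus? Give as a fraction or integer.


Maximum willingness to pay (at Q=0): P_max = 89
Quantity demanded at P* = 67:
Q* = (89 - 67)/5 = 22/5
CS = (1/2) * Q* * (P_max - P*)
CS = (1/2) * 22/5 * (89 - 67)
CS = (1/2) * 22/5 * 22 = 242/5

242/5


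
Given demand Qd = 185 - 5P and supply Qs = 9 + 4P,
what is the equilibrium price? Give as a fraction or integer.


At equilibrium, Qd = Qs.
185 - 5P = 9 + 4P
185 - 9 = 5P + 4P
176 = 9P
P* = 176/9 = 176/9

176/9


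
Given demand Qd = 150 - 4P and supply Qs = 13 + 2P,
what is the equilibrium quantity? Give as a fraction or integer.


First find equilibrium price:
150 - 4P = 13 + 2P
P* = 137/6 = 137/6
Then substitute into demand:
Q* = 150 - 4 * 137/6 = 176/3

176/3


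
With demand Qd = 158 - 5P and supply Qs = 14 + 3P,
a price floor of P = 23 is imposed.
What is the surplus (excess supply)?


At P = 23:
Qd = 158 - 5*23 = 43
Qs = 14 + 3*23 = 83
Surplus = Qs - Qd = 83 - 43 = 40

40


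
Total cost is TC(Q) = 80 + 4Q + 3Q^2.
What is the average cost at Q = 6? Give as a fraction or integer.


TC(6) = 80 + 4*6 + 3*6^2
TC(6) = 80 + 24 + 108 = 212
AC = TC/Q = 212/6 = 106/3

106/3


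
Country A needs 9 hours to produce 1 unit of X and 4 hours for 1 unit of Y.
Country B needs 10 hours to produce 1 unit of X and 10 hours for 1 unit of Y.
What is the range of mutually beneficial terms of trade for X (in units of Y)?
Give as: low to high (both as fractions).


Opportunity cost of X for Country A = hours_X / hours_Y = 9/4 = 9/4 units of Y
Opportunity cost of X for Country B = hours_X / hours_Y = 10/10 = 1 units of Y
Terms of trade must be between the two opportunity costs.
Range: 1 to 9/4

1 to 9/4


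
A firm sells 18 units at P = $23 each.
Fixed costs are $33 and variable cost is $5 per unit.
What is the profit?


Total Revenue = P * Q = 23 * 18 = $414
Total Cost = FC + VC*Q = 33 + 5*18 = $123
Profit = TR - TC = 414 - 123 = $291

$291


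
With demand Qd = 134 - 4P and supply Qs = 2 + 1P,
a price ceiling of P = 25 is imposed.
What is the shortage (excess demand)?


At P = 25:
Qd = 134 - 4*25 = 34
Qs = 2 + 1*25 = 27
Shortage = Qd - Qs = 34 - 27 = 7

7


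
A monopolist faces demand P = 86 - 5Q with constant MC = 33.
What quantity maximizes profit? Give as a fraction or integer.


TR = P*Q = (86 - 5Q)Q = 86Q - 5Q^2
MR = dTR/dQ = 86 - 10Q
Set MR = MC:
86 - 10Q = 33
53 = 10Q
Q* = 53/10 = 53/10

53/10


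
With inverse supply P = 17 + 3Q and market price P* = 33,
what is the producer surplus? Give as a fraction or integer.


Minimum supply price (at Q=0): P_min = 17
Quantity supplied at P* = 33:
Q* = (33 - 17)/3 = 16/3
PS = (1/2) * Q* * (P* - P_min)
PS = (1/2) * 16/3 * (33 - 17)
PS = (1/2) * 16/3 * 16 = 128/3

128/3


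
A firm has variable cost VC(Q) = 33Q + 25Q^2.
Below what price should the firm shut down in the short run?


AVC(Q) = VC(Q)/Q = 33 + 25Q
AVC is increasing in Q, so minimum AVC is at Q -> 0+.
Min AVC = 33
The firm should shut down if P < 33.

33


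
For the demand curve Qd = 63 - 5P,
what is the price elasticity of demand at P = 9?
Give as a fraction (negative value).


dQ/dP = -5
At P = 9: Q = 63 - 5*9 = 18
E = (dQ/dP)(P/Q) = (-5)(9/18) = -5/2

-5/2


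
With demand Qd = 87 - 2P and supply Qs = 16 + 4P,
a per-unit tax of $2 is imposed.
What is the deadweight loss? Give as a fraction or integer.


Pre-tax equilibrium quantity: Q* = 190/3
Post-tax equilibrium quantity: Q_tax = 182/3
Reduction in quantity: Q* - Q_tax = 8/3
DWL = (1/2) * tax * (Q* - Q_tax)
DWL = (1/2) * 2 * 8/3 = 8/3

8/3


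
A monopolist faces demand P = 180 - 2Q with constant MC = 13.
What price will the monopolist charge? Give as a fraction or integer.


MR = 180 - 4Q
Set MR = MC: 180 - 4Q = 13
Q* = 167/4
Substitute into demand:
P* = 180 - 2*167/4 = 193/2

193/2


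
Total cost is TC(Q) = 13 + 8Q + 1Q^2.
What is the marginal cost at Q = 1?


MC = dTC/dQ = 8 + 2*1*Q
At Q = 1:
MC = 8 + 2*1
MC = 8 + 2 = 10

10


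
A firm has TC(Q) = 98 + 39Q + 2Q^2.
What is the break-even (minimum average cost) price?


AC(Q) = 98/Q + 39 + 2Q
To minimize: dAC/dQ = -98/Q^2 + 2 = 0
Q^2 = 98/2 = 49
Q* = 7
Min AC = 98/7 + 39 + 2*7
Min AC = 14 + 39 + 14 = 67

67


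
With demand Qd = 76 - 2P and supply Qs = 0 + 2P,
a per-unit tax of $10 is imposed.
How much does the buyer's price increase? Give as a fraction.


With a per-unit tax, the buyer's price increase depends on relative slopes.
Supply slope: d = 2, Demand slope: b = 2
Buyer's price increase = d * tax / (b + d)
= 2 * 10 / (2 + 2)
= 20 / 4 = 5

5


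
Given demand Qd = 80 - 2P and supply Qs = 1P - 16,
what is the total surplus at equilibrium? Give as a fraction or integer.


Find equilibrium: 80 - 2P = 1P - 16
80 + 16 = 3P
P* = 96/3 = 32
Q* = 1*32 - 16 = 16
Inverse demand: P = 40 - Q/2, so P_max = 40
Inverse supply: P = 16 + Q/1, so P_min = 16
CS = (1/2) * 16 * (40 - 32) = 64
PS = (1/2) * 16 * (32 - 16) = 128
TS = CS + PS = 64 + 128 = 192

192


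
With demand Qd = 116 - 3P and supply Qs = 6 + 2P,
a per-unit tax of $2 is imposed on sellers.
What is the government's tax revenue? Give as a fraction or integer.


With tax on sellers, new supply: Qs' = 6 + 2(P - 2)
= 2 + 2P
New equilibrium quantity:
Q_new = 238/5
Tax revenue = tax * Q_new = 2 * 238/5 = 476/5

476/5


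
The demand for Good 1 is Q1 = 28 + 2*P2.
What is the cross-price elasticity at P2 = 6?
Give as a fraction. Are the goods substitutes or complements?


dQ1/dP2 = 2
At P2 = 6: Q1 = 28 + 2*6 = 40
Exy = (dQ1/dP2)(P2/Q1) = 2 * 6 / 40 = 3/10
Since Exy > 0, the goods are substitutes.

3/10 (substitutes)


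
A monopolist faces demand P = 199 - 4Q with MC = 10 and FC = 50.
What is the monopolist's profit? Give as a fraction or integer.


MR = MC: 199 - 8Q = 10
Q* = 189/8
P* = 199 - 4*189/8 = 209/2
Profit = (P* - MC)*Q* - FC
= (209/2 - 10)*189/8 - 50
= 189/2*189/8 - 50
= 35721/16 - 50 = 34921/16

34921/16


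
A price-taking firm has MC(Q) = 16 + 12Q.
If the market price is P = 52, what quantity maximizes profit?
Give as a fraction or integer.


In perfect competition, profit is maximized where P = MC.
52 = 16 + 12Q
36 = 12Q
Q* = 36/12 = 3

3


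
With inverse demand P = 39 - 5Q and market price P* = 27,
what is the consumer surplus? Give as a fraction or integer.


Maximum willingness to pay (at Q=0): P_max = 39
Quantity demanded at P* = 27:
Q* = (39 - 27)/5 = 12/5
CS = (1/2) * Q* * (P_max - P*)
CS = (1/2) * 12/5 * (39 - 27)
CS = (1/2) * 12/5 * 12 = 72/5

72/5


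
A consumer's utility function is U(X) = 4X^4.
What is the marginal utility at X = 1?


MU = dU/dX = 4*4*X^(4-1)
MU = 16*X^3
At X = 1:
MU = 16 * 1^3
MU = 16 * 1 = 16

16


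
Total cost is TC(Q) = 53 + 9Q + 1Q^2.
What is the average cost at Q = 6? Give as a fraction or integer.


TC(6) = 53 + 9*6 + 1*6^2
TC(6) = 53 + 54 + 36 = 143
AC = TC/Q = 143/6 = 143/6

143/6


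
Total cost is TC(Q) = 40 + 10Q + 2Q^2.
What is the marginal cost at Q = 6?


MC = dTC/dQ = 10 + 2*2*Q
At Q = 6:
MC = 10 + 4*6
MC = 10 + 24 = 34

34


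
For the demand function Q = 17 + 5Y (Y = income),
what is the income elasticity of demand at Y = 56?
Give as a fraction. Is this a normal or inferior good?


dQ/dY = 5
At Y = 56: Q = 17 + 5*56 = 297
Ey = (dQ/dY)(Y/Q) = 5 * 56 / 297 = 280/297
Since Ey > 0, this is a normal good.

280/297 (normal good)


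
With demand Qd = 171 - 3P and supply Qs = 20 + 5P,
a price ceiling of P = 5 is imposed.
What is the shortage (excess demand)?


At P = 5:
Qd = 171 - 3*5 = 156
Qs = 20 + 5*5 = 45
Shortage = Qd - Qs = 156 - 45 = 111

111


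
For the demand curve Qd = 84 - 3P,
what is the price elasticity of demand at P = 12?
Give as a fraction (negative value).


dQ/dP = -3
At P = 12: Q = 84 - 3*12 = 48
E = (dQ/dP)(P/Q) = (-3)(12/48) = -3/4

-3/4


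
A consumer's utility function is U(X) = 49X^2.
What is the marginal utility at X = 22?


MU = dU/dX = 49*2*X^(2-1)
MU = 98*X^1
At X = 22:
MU = 98 * 22^1
MU = 98 * 22 = 2156

2156


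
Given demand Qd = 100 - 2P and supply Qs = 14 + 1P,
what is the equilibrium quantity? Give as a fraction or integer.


First find equilibrium price:
100 - 2P = 14 + 1P
P* = 86/3 = 86/3
Then substitute into demand:
Q* = 100 - 2 * 86/3 = 128/3

128/3


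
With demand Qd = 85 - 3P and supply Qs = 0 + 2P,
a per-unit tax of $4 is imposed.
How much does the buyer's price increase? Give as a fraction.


With a per-unit tax, the buyer's price increase depends on relative slopes.
Supply slope: d = 2, Demand slope: b = 3
Buyer's price increase = d * tax / (b + d)
= 2 * 4 / (3 + 2)
= 8 / 5 = 8/5

8/5


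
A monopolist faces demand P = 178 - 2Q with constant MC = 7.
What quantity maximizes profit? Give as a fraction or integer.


TR = P*Q = (178 - 2Q)Q = 178Q - 2Q^2
MR = dTR/dQ = 178 - 4Q
Set MR = MC:
178 - 4Q = 7
171 = 4Q
Q* = 171/4 = 171/4

171/4


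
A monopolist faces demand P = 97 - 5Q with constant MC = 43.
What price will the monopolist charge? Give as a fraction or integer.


MR = 97 - 10Q
Set MR = MC: 97 - 10Q = 43
Q* = 27/5
Substitute into demand:
P* = 97 - 5*27/5 = 70

70


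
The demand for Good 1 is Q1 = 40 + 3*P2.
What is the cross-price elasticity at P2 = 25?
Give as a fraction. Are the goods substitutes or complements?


dQ1/dP2 = 3
At P2 = 25: Q1 = 40 + 3*25 = 115
Exy = (dQ1/dP2)(P2/Q1) = 3 * 25 / 115 = 15/23
Since Exy > 0, the goods are substitutes.

15/23 (substitutes)


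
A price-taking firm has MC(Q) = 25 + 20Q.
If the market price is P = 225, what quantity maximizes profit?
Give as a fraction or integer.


In perfect competition, profit is maximized where P = MC.
225 = 25 + 20Q
200 = 20Q
Q* = 200/20 = 10

10


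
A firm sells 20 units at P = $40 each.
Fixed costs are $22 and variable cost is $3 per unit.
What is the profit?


Total Revenue = P * Q = 40 * 20 = $800
Total Cost = FC + VC*Q = 22 + 3*20 = $82
Profit = TR - TC = 800 - 82 = $718

$718


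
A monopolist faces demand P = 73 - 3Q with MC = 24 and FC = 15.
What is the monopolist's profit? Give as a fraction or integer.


MR = MC: 73 - 6Q = 24
Q* = 49/6
P* = 73 - 3*49/6 = 97/2
Profit = (P* - MC)*Q* - FC
= (97/2 - 24)*49/6 - 15
= 49/2*49/6 - 15
= 2401/12 - 15 = 2221/12

2221/12


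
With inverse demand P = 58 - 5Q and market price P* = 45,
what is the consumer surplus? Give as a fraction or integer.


Maximum willingness to pay (at Q=0): P_max = 58
Quantity demanded at P* = 45:
Q* = (58 - 45)/5 = 13/5
CS = (1/2) * Q* * (P_max - P*)
CS = (1/2) * 13/5 * (58 - 45)
CS = (1/2) * 13/5 * 13 = 169/10

169/10


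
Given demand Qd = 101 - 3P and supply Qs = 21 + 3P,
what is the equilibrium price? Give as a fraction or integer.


At equilibrium, Qd = Qs.
101 - 3P = 21 + 3P
101 - 21 = 3P + 3P
80 = 6P
P* = 80/6 = 40/3

40/3


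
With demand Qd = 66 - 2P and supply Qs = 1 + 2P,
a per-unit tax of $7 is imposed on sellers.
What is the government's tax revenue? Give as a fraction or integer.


With tax on sellers, new supply: Qs' = 1 + 2(P - 7)
= 2P - 13
New equilibrium quantity:
Q_new = 53/2
Tax revenue = tax * Q_new = 7 * 53/2 = 371/2

371/2


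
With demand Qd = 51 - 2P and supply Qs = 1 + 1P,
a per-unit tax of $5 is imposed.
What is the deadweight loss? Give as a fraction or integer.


Pre-tax equilibrium quantity: Q* = 53/3
Post-tax equilibrium quantity: Q_tax = 43/3
Reduction in quantity: Q* - Q_tax = 10/3
DWL = (1/2) * tax * (Q* - Q_tax)
DWL = (1/2) * 5 * 10/3 = 25/3

25/3


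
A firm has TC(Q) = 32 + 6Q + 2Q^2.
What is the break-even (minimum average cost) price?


AC(Q) = 32/Q + 6 + 2Q
To minimize: dAC/dQ = -32/Q^2 + 2 = 0
Q^2 = 32/2 = 16
Q* = 4
Min AC = 32/4 + 6 + 2*4
Min AC = 8 + 6 + 8 = 22

22


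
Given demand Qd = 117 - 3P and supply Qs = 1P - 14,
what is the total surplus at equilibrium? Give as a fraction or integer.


Find equilibrium: 117 - 3P = 1P - 14
117 + 14 = 4P
P* = 131/4 = 131/4
Q* = 1*131/4 - 14 = 75/4
Inverse demand: P = 39 - Q/3, so P_max = 39
Inverse supply: P = 14 + Q/1, so P_min = 14
CS = (1/2) * 75/4 * (39 - 131/4) = 1875/32
PS = (1/2) * 75/4 * (131/4 - 14) = 5625/32
TS = CS + PS = 1875/32 + 5625/32 = 1875/8

1875/8


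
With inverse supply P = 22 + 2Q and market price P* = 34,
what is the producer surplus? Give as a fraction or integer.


Minimum supply price (at Q=0): P_min = 22
Quantity supplied at P* = 34:
Q* = (34 - 22)/2 = 6
PS = (1/2) * Q* * (P* - P_min)
PS = (1/2) * 6 * (34 - 22)
PS = (1/2) * 6 * 12 = 36

36


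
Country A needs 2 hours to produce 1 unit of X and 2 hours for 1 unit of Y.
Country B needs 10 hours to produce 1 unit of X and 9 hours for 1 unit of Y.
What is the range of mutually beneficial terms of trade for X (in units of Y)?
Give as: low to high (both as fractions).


Opportunity cost of X for Country A = hours_X / hours_Y = 2/2 = 1 units of Y
Opportunity cost of X for Country B = hours_X / hours_Y = 10/9 = 10/9 units of Y
Terms of trade must be between the two opportunity costs.
Range: 1 to 10/9

1 to 10/9


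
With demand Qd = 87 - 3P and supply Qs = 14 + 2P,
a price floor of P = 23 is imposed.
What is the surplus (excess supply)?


At P = 23:
Qd = 87 - 3*23 = 18
Qs = 14 + 2*23 = 60
Surplus = Qs - Qd = 60 - 18 = 42

42


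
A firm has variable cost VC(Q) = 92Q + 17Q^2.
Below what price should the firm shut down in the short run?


AVC(Q) = VC(Q)/Q = 92 + 17Q
AVC is increasing in Q, so minimum AVC is at Q -> 0+.
Min AVC = 92
The firm should shut down if P < 92.

92


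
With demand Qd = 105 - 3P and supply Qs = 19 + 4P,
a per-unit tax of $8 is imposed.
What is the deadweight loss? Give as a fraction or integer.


Pre-tax equilibrium quantity: Q* = 477/7
Post-tax equilibrium quantity: Q_tax = 381/7
Reduction in quantity: Q* - Q_tax = 96/7
DWL = (1/2) * tax * (Q* - Q_tax)
DWL = (1/2) * 8 * 96/7 = 384/7

384/7


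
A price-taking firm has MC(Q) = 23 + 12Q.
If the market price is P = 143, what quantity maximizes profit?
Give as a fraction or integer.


In perfect competition, profit is maximized where P = MC.
143 = 23 + 12Q
120 = 12Q
Q* = 120/12 = 10

10


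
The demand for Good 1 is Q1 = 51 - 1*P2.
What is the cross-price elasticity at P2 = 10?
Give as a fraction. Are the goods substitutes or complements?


dQ1/dP2 = -1
At P2 = 10: Q1 = 51 - 1*10 = 41
Exy = (dQ1/dP2)(P2/Q1) = -1 * 10 / 41 = -10/41
Since Exy < 0, the goods are complements.

-10/41 (complements)


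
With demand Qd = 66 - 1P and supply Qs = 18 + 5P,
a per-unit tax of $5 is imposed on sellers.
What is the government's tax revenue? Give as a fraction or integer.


With tax on sellers, new supply: Qs' = 18 + 5(P - 5)
= 5P - 7
New equilibrium quantity:
Q_new = 323/6
Tax revenue = tax * Q_new = 5 * 323/6 = 1615/6

1615/6


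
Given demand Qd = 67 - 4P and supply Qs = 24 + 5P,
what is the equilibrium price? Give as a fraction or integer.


At equilibrium, Qd = Qs.
67 - 4P = 24 + 5P
67 - 24 = 4P + 5P
43 = 9P
P* = 43/9 = 43/9

43/9


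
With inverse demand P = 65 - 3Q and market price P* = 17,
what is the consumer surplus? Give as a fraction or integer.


Maximum willingness to pay (at Q=0): P_max = 65
Quantity demanded at P* = 17:
Q* = (65 - 17)/3 = 16
CS = (1/2) * Q* * (P_max - P*)
CS = (1/2) * 16 * (65 - 17)
CS = (1/2) * 16 * 48 = 384

384
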